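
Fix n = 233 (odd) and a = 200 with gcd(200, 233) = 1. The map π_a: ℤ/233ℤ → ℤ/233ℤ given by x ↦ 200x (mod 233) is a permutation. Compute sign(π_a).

Start at x=131: 131 → 104 → 63 → 18 → 105 → 30 → 175 → … (one orbit).
Cycle type of π: 116×2 + 1; total 3 cycles.
3 cycles on 233: each ℓ→(−1)^(ℓ−1), product (−1)^230 = +1.
(200|233)_J = +1 (Zolotarev's lemma cross-check).

+1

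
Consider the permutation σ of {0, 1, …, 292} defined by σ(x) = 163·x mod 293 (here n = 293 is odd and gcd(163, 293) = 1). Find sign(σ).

Trace 147: π^k(147) = [147, 228, 246, 250, 23, 233, 182] for k=0..6.
Cycle lengths of π_163 on ℤ/293ℤ: [292, 1]; 2 cycles in total.
n − c = 293 − 2 = 291; sign = (−1)^291 = -1.
Via Zolotarev, sign(π_{163}) = (163|293) = -1.

-1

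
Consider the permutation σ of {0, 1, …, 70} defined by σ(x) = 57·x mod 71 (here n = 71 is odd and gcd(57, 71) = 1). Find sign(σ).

+1

Trace 57: π^k(57) = [57, 54, 25, 5, 1] for k=0..4.
15 cycles of lengths [5, 5, 5, 5, 5, 5, 5, 5, 5, 5, 5, 5, 5, 5, 1].
71 − 15 = 56 transpositions; sign(π) = (−1)^56 = +1.
Via Zolotarev, sign(π_{57}) = (57|71) = +1.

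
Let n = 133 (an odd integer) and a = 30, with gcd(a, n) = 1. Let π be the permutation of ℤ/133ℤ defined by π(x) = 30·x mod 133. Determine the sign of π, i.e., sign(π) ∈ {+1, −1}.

Trace 102: π^k(102) = [102, 1, 30] for k=0..2.
Cycle type of π: 3×44 + 1; total 45 cycles.
Σ(ℓ_i−1) = 133−45 = 88; sign = (−1)^88 = +1.
Zolotarev: (30|133) = +1, matching the cycle-count sign.

+1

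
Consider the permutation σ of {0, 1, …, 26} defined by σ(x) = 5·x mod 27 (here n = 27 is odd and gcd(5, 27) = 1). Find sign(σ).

-1

Trace 13: π^k(13) = [13, 11, 1, 5, 25, 17, 4] for k=0..6.
The orbit structure of x ↦ 5x mod 27: 4 orbits of sizes [18, 6, 2, 1].
27 − 4 = 23 transpositions; sign(π) = (−1)^23 = -1.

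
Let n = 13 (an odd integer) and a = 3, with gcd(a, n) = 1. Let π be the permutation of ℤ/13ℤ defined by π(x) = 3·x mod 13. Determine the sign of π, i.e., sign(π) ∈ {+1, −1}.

+1

Trace 3: π^k(3) = [3, 9, 1] for k=0..2.
Cycle type of π: 3×4 + 1; total 5 cycles.
Σ(ℓ_i−1) = 13−5 = 8; sign = (−1)^8 = +1.
Check: (3/13) = +1 by Zolotarev.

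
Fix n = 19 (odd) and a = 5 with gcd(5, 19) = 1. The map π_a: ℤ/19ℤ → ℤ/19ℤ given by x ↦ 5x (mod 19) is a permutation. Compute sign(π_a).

+1

Orbit of 7 under x↦5x: [7, 16, 4, 1, 5, 6, 11]… (length divides ord_19(5)).
The orbit structure of x ↦ 5x mod 19: 3 orbits of sizes [9, 9, 1].
3 cycles on 19: each ℓ→(−1)^(ℓ−1), product (−1)^16 = +1.
The Jacobi symbol (5|19) = +1 (Zolotarev) agrees.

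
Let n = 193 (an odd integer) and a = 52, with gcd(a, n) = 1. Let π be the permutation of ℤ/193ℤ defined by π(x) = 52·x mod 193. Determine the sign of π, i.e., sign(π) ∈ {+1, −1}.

Trace 189: π^k(189) = [189, 178, 185, 163, 177, 133, 161] for k=0..6.
Cycle lengths of π_52 on ℤ/193ℤ: [192, 1]; 2 cycles in total.
193 − 2 = 191 transpositions; sign(π) = (−1)^191 = -1.

-1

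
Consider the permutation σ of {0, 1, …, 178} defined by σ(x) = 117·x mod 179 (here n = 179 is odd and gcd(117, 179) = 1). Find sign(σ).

Orbit of 106 under x↦117x: [106, 51, 60, 39, 88, 93, 141]… (length divides ord_179(117)).
Cycle type of π: 89×2 + 1; total 3 cycles.
3 cycles on 179: each ℓ→(−1)^(ℓ−1), product (−1)^176 = +1.
The Jacobi symbol (117|179) = +1 (Zolotarev) agrees.

+1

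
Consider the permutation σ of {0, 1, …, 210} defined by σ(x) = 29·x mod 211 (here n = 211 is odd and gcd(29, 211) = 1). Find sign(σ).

-1

Orbit of 169 under x↦29x: [169, 48, 126, 67, 44, 10, 79]… (length divides ord_211(29)).
Decompose π into cycles: lengths [210, 1] (2 cycles, including the fixed point 0).
sign(π) = (−1)^{n − #cycles} = (−1)^{211−2} = (−1)^209 = -1.
Zolotarev: (29|211) = -1, matching the cycle-count sign.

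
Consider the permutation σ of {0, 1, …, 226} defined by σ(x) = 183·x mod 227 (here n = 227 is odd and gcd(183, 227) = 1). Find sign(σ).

-1

Start at x=24: 24 → 79 → 156 → 173 → 106 → 103 → 8 → … (one orbit).
Decompose π into cycles: lengths [226, 1] (2 cycles, including the fixed point 0).
n − c = 227 − 2 = 225; sign = (−1)^225 = -1.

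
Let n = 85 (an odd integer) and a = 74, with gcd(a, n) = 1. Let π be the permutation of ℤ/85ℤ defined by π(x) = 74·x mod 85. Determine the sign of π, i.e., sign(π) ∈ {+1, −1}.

Trace 79: π^k(79) = [79, 66, 39, 81, 44, 26, 54] for k=0..6.
Cycle lengths of π_74 on ℤ/85ℤ: [16, 16, 16, 16, 16, 2, 2, 1]; 8 cycles in total.
85 − 8 = 77 transpositions; sign(π) = (−1)^77 = -1.

-1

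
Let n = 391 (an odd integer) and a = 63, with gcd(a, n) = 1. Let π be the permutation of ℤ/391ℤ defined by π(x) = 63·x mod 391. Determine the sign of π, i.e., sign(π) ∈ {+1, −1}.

+1

Trace 358: π^k(358) = [358, 267, 8, 113, 81, 20, 87] for k=0..6.
Cycle type of π: 176×2 + 22 + 16 + 1; total 5 cycles.
5 cycles on 391: each ℓ→(−1)^(ℓ−1), product (−1)^386 = +1.
Via Zolotarev, sign(π_{63}) = (63|391) = +1.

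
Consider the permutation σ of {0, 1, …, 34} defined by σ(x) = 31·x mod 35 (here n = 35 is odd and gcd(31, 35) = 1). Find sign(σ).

-1

Orbit of 31 under x↦31x: [31, 16, 6, 11, 26, 1]… (length divides ord_35(31)).
The orbit structure of x ↦ 31x mod 35: 10 orbits of sizes [6, 6, 6, 6, 6, 1, 1, 1, 1, 1].
sign(π) = (−1)^{n − #cycles} = (−1)^{35−10} = (−1)^25 = -1.
Check: (31/35) = -1 by Zolotarev.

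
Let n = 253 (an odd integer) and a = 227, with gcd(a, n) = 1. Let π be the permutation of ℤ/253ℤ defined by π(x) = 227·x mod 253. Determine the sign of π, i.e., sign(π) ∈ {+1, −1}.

+1

Start at x=30: 30 → 232 → 40 → 225 → 222 → 47 → 43 → … (one orbit).
Cycle type of π: 110×2 + 22 + 10 + 1; total 5 cycles.
Σ(ℓ_i−1) = 253−5 = 248; sign = (−1)^248 = +1.
(227|253)_J = +1 (Zolotarev's lemma cross-check).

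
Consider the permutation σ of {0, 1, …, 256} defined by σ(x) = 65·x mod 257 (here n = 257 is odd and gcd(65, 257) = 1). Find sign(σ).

-1

Orbit of 213 under x↦65x: [213, 224, 168, 126, 223, 103, 13]… (length divides ord_257(65)).
Cycle lengths of π_65 on ℤ/257ℤ: [256, 1]; 2 cycles in total.
sign(π) = (−1)^{n − #cycles} = (−1)^{257−2} = (−1)^255 = -1.
Check: (65/257) = -1 by Zolotarev.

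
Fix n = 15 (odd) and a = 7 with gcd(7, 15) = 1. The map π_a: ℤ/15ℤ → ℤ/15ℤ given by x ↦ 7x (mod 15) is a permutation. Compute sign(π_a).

Start at x=4: 4 → 13 → 1 → 7 → 4 (one orbit).
π_7 has 6 disjoint cycles with lengths [4, 4, 4, 1, 1, 1] on {0,…,14}.
n − c = 15 − 6 = 9; sign = (−1)^9 = -1.

-1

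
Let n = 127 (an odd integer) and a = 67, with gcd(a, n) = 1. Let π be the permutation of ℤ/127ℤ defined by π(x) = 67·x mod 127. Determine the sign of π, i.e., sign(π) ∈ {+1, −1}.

Start at x=34: 34 → 119 → 99 → 29 → 38 → 6 → 21 → … (one orbit).
The orbit structure of x ↦ 67x mod 127: 2 orbits of sizes [126, 1].
n − c = 127 − 2 = 125; sign = (−1)^125 = -1.
Check: (67/127) = -1 by Zolotarev.

-1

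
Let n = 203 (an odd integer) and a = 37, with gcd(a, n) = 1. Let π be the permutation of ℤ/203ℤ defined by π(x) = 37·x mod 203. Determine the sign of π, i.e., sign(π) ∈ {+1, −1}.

Orbit of 190 under x↦37x: [190, 128, 67, 43, 170, 200, 92]… (length divides ord_203(37)).
The orbit structure of x ↦ 37x mod 203: 6 orbits of sizes [84, 84, 28, 3, 3, 1].
6 cycles on 203: each ℓ→(−1)^(ℓ−1), product (−1)^197 = -1.
Check: (37/203) = -1 by Zolotarev.

-1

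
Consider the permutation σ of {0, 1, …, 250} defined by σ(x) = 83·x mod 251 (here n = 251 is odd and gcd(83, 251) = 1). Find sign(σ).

+1

Orbit of 65 under x↦83x: [65, 124, 1, 83, 112, 9, 245]… (length divides ord_251(83)).
Cycle lengths of π_83 on ℤ/251ℤ: [125, 125, 1]; 3 cycles in total.
3 cycles on 251: each ℓ→(−1)^(ℓ−1), product (−1)^248 = +1.
Via Zolotarev, sign(π_{83}) = (83|251) = +1.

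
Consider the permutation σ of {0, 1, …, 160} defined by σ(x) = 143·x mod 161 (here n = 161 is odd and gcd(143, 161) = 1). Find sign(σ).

Orbit of 129 under x↦143x: [129, 93, 97, 25, 33, 50, 66]… (length divides ord_161(143)).
π_143 has 5 disjoint cycles with lengths [66, 66, 22, 6, 1] on {0,…,160}.
5 cycles on 161: each ℓ→(−1)^(ℓ−1), product (−1)^156 = +1.
Zolotarev: (143|161) = +1, matching the cycle-count sign.

+1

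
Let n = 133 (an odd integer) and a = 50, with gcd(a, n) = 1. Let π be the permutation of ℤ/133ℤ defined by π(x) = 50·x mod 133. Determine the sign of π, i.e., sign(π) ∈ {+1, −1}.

-1

Start at x=106: 106 → 113 → 64 → 8 → 1 → 50 → 106 (one orbit).
Decompose π into cycles: lengths [6, 6, 6, 6, 6, 6, 6, 6, 6, 6, 6, 6, 6, 6, 6, 6, 6, 6, 6, 6, 6, 1, 1, 1, 1, 1, 1, 1] (28 cycles, including the fixed point 0).
Σ(ℓ_i−1) = 133−28 = 105; sign = (−1)^105 = -1.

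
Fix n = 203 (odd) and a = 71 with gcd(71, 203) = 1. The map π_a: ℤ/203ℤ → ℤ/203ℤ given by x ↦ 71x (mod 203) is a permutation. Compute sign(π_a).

+1

Start at x=120: 120 → 197 → 183 → 1 → 71 → 169 → 22 → … (one orbit).
Cycle type of π: 14×14 + 1×7; total 21 cycles.
Σ(ℓ_i−1) = 203−21 = 182; sign = (−1)^182 = +1.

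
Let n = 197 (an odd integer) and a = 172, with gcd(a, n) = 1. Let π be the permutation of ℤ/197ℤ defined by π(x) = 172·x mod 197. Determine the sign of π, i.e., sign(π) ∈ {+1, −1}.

Orbit of 142 under x↦172x: [142, 193, 100, 61, 51, 104, 158]… (length divides ord_197(172)).
π_172 has 5 disjoint cycles with lengths [49, 49, 49, 49, 1] on {0,…,196}.
n − c = 197 − 5 = 192; sign = (−1)^192 = +1.
Via Zolotarev, sign(π_{172}) = (172|197) = +1.

+1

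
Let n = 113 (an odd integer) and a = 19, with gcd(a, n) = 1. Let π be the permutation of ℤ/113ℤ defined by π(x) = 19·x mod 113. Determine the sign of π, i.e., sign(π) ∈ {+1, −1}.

-1

Trace 63: π^k(63) = [63, 67, 30, 5, 95, 110, 56] for k=0..6.
Decompose π into cycles: lengths [112, 1] (2 cycles, including the fixed point 0).
2 cycles on 113: each ℓ→(−1)^(ℓ−1), product (−1)^111 = -1.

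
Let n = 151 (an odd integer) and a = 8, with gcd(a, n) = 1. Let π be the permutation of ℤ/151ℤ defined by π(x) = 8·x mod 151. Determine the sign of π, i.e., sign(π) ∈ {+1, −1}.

+1

Trace 64: π^k(64) = [64, 59, 19, 1, 8] for k=0..4.
The orbit structure of x ↦ 8x mod 151: 31 orbits of sizes [5, 5, 5, 5, 5, 5, 5, 5, 5, 5, 5, 5, 5, 5, 5, 5, 5, 5, 5, 5, 5, 5, 5, 5, 5, 5, 5, 5, 5, 5, 1].
sign(π) = (−1)^{n − #cycles} = (−1)^{151−31} = (−1)^120 = +1.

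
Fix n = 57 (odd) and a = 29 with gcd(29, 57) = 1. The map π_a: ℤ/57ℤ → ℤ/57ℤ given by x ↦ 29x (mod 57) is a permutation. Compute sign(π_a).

Trace 14: π^k(14) = [14, 7, 32, 16, 8, 4, 2] for k=0..6.
Cycle lengths of π_29 on ℤ/57ℤ: [18, 18, 18, 2, 1]; 5 cycles in total.
5 cycles on 57: each ℓ→(−1)^(ℓ−1), product (−1)^52 = +1.
Zolotarev: (29|57) = +1, matching the cycle-count sign.

+1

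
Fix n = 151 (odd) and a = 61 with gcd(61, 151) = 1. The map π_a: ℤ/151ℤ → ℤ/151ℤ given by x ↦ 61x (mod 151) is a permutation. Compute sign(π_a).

-1

Start at x=83: 83 → 80 → 48 → 59 → 126 → 136 → 142 → … (one orbit).
Cycle type of π: 150 + 1; total 2 cycles.
sign(π) = (−1)^{n − #cycles} = (−1)^{151−2} = (−1)^149 = -1.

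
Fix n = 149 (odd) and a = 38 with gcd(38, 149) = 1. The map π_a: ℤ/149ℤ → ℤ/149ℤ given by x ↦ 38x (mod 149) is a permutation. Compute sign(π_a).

-1

Start at x=40: 40 → 30 → 97 → 110 → 8 → 6 → 79 → … (one orbit).
π_38 has 2 disjoint cycles with lengths [148, 1] on {0,…,148}.
With 2 cycles on 149 points, sign = (−1)^{149−2} = -1.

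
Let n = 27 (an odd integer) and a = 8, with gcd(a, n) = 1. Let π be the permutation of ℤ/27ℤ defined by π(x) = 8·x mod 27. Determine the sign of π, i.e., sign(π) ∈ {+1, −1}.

-1

Start at x=8: 8 → 10 → 26 → 19 → 17 → 1 → 8 (one orbit).
Cycle type of π: 6×3 + 2×4 + 1; total 8 cycles.
n − c = 27 − 8 = 19; sign = (−1)^19 = -1.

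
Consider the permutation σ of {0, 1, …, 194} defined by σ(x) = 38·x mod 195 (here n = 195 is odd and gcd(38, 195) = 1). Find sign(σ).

+1

Trace 38: π^k(38) = [38, 79, 77, 1] for k=0..3.
Cycle lengths of π_38 on ℤ/195ℤ: [4, 4, 4, 4, 4, 4, 4, 4, 4, 4, 4, 4, 4, 4, 4, 4, 4, 4, 4, 4, 4, 4, 4, 4, 4, 4, 4, 4, 4, 4, 4, 4, 4, 4, 4, 4, 4, 4, 4, 2, 2, 2, 2, 2, 2, 2, 2, 2, 2, 2, 2, 2, 2, 2, 2, 2, 2, 2, 1]; 59 cycles in total.
Σ(ℓ_i−1) = 195−59 = 136; sign = (−1)^136 = +1.
Zolotarev: (38|195) = +1, matching the cycle-count sign.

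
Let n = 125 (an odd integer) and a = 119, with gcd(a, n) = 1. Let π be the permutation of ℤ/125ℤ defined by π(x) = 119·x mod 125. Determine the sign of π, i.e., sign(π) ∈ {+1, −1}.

Start at x=6: 6 → 89 → 91 → 79 → 26 → 94 → 61 → … (one orbit).
π_119 has 7 disjoint cycles with lengths [50, 50, 10, 10, 2, 2, 1] on {0,…,124}.
Σ(ℓ_i−1) = 125−7 = 118; sign = (−1)^118 = +1.
Via Zolotarev, sign(π_{119}) = (119|125) = +1.

+1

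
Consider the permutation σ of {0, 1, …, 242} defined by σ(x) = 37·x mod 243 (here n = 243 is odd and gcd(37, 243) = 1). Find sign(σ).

Start at x=163: 163 → 199 → 73 → 28 → 64 → 181 → 136 → … (one orbit).
Decompose π into cycles: lengths [27, 27, 27, 27, 27, 27, 9, 9, 9, 9, 9, 9, 3, 3, 3, 3, 3, 3, 1, 1, 1, 1, 1, 1, 1, 1, 1] (27 cycles, including the fixed point 0).
Σ(ℓ_i−1) = 243−27 = 216; sign = (−1)^216 = +1.
Zolotarev: (37|243) = +1, matching the cycle-count sign.

+1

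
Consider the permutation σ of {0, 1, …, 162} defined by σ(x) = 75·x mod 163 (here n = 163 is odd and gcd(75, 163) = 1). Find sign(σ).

-1

Orbit of 137 under x↦75x: [137, 6, 124, 9, 23, 95, 116]… (length divides ord_163(75)).
π_75 has 2 disjoint cycles with lengths [162, 1] on {0,…,162}.
163 − 2 = 161 transpositions; sign(π) = (−1)^161 = -1.
Check: (75/163) = -1 by Zolotarev.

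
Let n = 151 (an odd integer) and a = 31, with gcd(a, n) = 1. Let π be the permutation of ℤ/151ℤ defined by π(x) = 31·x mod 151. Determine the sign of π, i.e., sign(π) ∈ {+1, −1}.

Trace 59: π^k(59) = [59, 17, 74, 29, 144, 85, 68] for k=0..6.
Cycle type of π: 75×2 + 1; total 3 cycles.
3 cycles on 151: each ℓ→(−1)^(ℓ−1), product (−1)^148 = +1.
Zolotarev: (31|151) = +1, matching the cycle-count sign.

+1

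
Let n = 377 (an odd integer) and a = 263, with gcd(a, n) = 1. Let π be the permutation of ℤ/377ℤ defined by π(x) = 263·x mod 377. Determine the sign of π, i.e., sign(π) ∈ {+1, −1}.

-1

Start at x=152: 152 → 14 → 289 → 230 → 170 → 224 → 100 → … (one orbit).
π_263 has 10 disjoint cycles with lengths [84, 84, 84, 84, 28, 3, 3, 3, 3, 1] on {0,…,376}.
10 cycles on 377: each ℓ→(−1)^(ℓ−1), product (−1)^367 = -1.
Zolotarev: (263|377) = -1, matching the cycle-count sign.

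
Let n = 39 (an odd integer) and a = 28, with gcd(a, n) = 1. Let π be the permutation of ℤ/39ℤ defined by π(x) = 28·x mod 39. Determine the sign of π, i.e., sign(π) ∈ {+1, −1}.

-1

Start at x=22: 22 → 31 → 10 → 7 → 1 → 28 → 4 → … (one orbit).
Cycle lengths of π_28 on ℤ/39ℤ: [12, 12, 12, 1, 1, 1]; 6 cycles in total.
Σ(ℓ_i−1) = 39−6 = 33; sign = (−1)^33 = -1.
Zolotarev: (28|39) = -1, matching the cycle-count sign.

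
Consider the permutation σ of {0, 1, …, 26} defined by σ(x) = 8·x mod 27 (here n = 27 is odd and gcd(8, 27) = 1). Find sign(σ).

-1

Trace 8: π^k(8) = [8, 10, 26, 19, 17, 1] for k=0..5.
Cycle lengths of π_8 on ℤ/27ℤ: [6, 6, 6, 2, 2, 2, 2, 1]; 8 cycles in total.
27 − 8 = 19 transpositions; sign(π) = (−1)^19 = -1.
Zolotarev: (8|27) = -1, matching the cycle-count sign.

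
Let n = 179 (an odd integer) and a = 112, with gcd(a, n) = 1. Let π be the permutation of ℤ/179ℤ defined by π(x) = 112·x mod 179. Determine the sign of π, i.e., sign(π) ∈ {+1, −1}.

-1

Start at x=159: 159 → 87 → 78 → 144 → 18 → 47 → 73 → … (one orbit).
2 cycles of lengths [178, 1].
sign(π) = (−1)^{n − #cycles} = (−1)^{179−2} = (−1)^177 = -1.
The Jacobi symbol (112|179) = -1 (Zolotarev) agrees.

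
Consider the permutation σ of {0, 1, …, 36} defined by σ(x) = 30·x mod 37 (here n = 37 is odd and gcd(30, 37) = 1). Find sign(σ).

+1

Orbit of 28 under x↦30x: [28, 26, 3, 16, 36, 7, 25]… (length divides ord_37(30)).
The orbit structure of x ↦ 30x mod 37: 3 orbits of sizes [18, 18, 1].
37 − 3 = 34 transpositions; sign(π) = (−1)^34 = +1.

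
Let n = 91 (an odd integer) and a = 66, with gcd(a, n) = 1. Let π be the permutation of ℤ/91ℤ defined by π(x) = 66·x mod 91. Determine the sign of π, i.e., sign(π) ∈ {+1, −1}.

-1

Trace 40: π^k(40) = [40, 1, 66, 79, 27, 53] for k=0..5.
Cycle lengths of π_66 on ℤ/91ℤ: [6, 6, 6, 6, 6, 6, 6, 6, 6, 6, 6, 6, 6, 1, 1, 1, 1, 1, 1, 1, 1, 1, 1, 1, 1, 1]; 26 cycles in total.
sign(π) = (−1)^{n − #cycles} = (−1)^{91−26} = (−1)^65 = -1.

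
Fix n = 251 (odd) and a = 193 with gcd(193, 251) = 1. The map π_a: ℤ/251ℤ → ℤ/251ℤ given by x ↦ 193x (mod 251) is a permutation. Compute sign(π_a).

Start at x=2: 2 → 135 → 202 → 81 → 71 → 149 → 143 → … (one orbit).
Cycle type of π: 250 + 1; total 2 cycles.
Σ(ℓ_i−1) = 251−2 = 249; sign = (−1)^249 = -1.
Zolotarev: (193|251) = -1, matching the cycle-count sign.

-1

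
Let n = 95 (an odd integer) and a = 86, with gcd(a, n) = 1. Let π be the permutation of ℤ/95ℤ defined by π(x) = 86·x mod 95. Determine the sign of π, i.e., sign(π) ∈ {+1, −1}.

-1

Start at x=71: 71 → 26 → 51 → 16 → 46 → 61 → 21 → … (one orbit).
The orbit structure of x ↦ 86x mod 95: 10 orbits of sizes [18, 18, 18, 18, 18, 1, 1, 1, 1, 1].
n − c = 95 − 10 = 85; sign = (−1)^85 = -1.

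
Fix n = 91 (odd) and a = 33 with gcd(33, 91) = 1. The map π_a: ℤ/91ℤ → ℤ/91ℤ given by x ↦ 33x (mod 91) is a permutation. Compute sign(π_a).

Trace 81: π^k(81) = [81, 34, 30, 80, 1, 33, 88] for k=0..6.
Cycle lengths of π_33 on ℤ/91ℤ: [12, 12, 12, 12, 12, 12, 12, 6, 1]; 9 cycles in total.
9 cycles on 91: each ℓ→(−1)^(ℓ−1), product (−1)^82 = +1.
Check: (33/91) = +1 by Zolotarev.

+1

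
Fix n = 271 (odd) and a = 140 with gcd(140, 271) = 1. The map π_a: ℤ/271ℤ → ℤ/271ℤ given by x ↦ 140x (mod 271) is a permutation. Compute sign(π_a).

Start at x=114: 114 → 242 → 5 → 158 → 169 → 83 → 238 → … (one orbit).
π_140 has 11 disjoint cycles with lengths [27, 27, 27, 27, 27, 27, 27, 27, 27, 27, 1] on {0,…,270}.
With 11 cycles on 271 points, sign = (−1)^{271−11} = +1.
Zolotarev: (140|271) = +1, matching the cycle-count sign.

+1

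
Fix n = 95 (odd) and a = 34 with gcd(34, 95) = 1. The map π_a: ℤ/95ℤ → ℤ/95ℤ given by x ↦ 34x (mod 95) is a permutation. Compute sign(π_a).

-1

Trace 89: π^k(89) = [89, 81, 94, 61, 79, 26, 29] for k=0..6.
Decompose π into cycles: lengths [18, 18, 18, 18, 18, 2, 2, 1] (8 cycles, including the fixed point 0).
With 8 cycles on 95 points, sign = (−1)^{95−8} = -1.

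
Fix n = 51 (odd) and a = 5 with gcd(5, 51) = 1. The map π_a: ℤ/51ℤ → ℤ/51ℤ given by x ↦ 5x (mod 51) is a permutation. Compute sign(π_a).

Orbit of 41 under x↦5x: [41, 1, 5, 25, 23, 13, 14]… (length divides ord_51(5)).
The orbit structure of x ↦ 5x mod 51: 5 orbits of sizes [16, 16, 16, 2, 1].
Σ(ℓ_i−1) = 51−5 = 46; sign = (−1)^46 = +1.
(5|51)_J = +1 (Zolotarev's lemma cross-check).

+1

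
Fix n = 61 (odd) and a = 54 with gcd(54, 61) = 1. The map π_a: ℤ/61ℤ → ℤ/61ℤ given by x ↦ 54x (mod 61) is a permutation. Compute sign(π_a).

Trace 14: π^k(14) = [14, 24, 15, 17, 3, 40, 25] for k=0..6.
Cycle type of π: 60 + 1; total 2 cycles.
n − c = 61 − 2 = 59; sign = (−1)^59 = -1.

-1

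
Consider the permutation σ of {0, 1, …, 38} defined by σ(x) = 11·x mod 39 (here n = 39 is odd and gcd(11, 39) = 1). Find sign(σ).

+1

Start at x=10: 10 → 32 → 1 → 11 → 4 → 5 → 16 → … (one orbit).
The orbit structure of x ↦ 11x mod 39: 5 orbits of sizes [12, 12, 12, 2, 1].
5 cycles on 39: each ℓ→(−1)^(ℓ−1), product (−1)^34 = +1.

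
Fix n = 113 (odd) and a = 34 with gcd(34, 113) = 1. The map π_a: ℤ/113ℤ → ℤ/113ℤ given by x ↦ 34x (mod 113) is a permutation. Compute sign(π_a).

Trace 110: π^k(110) = [110, 11, 35, 60, 6, 91, 43] for k=0..6.
The orbit structure of x ↦ 34x mod 113: 2 orbits of sizes [112, 1].
With 2 cycles on 113 points, sign = (−1)^{113−2} = -1.

-1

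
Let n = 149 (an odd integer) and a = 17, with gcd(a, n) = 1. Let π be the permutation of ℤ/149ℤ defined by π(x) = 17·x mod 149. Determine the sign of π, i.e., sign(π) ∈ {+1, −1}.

Orbit of 123 under x↦17x: [123, 5, 85, 104, 129, 107, 31]… (length divides ord_149(17)).
5 cycles of lengths [37, 37, 37, 37, 1].
149 − 5 = 144 transpositions; sign(π) = (−1)^144 = +1.

+1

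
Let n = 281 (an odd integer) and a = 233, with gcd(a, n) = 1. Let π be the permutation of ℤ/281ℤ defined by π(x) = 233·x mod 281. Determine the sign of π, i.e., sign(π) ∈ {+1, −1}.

Start at x=156: 156 → 99 → 25 → 205 → 276 → 240 → 1 → … (one orbit).
2 cycles of lengths [280, 1].
281 − 2 = 279 transpositions; sign(π) = (−1)^279 = -1.
The Jacobi symbol (233|281) = -1 (Zolotarev) agrees.

-1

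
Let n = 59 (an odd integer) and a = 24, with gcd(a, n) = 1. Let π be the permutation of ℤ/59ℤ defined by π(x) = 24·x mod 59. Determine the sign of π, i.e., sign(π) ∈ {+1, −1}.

Orbit of 11 under x↦24x: [11, 28, 23, 21, 32, 1, 24]… (length divides ord_59(24)).
Decompose π into cycles: lengths [58, 1] (2 cycles, including the fixed point 0).
sign(π) = (−1)^{n − #cycles} = (−1)^{59−2} = (−1)^57 = -1.

-1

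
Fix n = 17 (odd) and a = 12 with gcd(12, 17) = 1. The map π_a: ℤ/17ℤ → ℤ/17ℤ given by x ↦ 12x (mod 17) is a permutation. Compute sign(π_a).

-1

Trace 4: π^k(4) = [4, 14, 15, 10, 1, 12, 8] for k=0..6.
π_12 has 2 disjoint cycles with lengths [16, 1] on {0,…,16}.
17 − 2 = 15 transpositions; sign(π) = (−1)^15 = -1.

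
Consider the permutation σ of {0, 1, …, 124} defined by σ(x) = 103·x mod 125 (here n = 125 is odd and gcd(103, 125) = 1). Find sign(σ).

Trace 79: π^k(79) = [79, 12, 111, 58, 99, 72, 41] for k=0..6.
Decompose π into cycles: lengths [100, 20, 4, 1] (4 cycles, including the fixed point 0).
n − c = 125 − 4 = 121; sign = (−1)^121 = -1.

-1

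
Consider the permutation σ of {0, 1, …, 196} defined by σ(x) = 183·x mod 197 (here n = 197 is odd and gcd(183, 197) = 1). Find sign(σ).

-1

Orbit of 196 under x↦183x: [196, 14, 1, 183]… (length divides ord_197(183)).
Decompose π into cycles: lengths [4, 4, 4, 4, 4, 4, 4, 4, 4, 4, 4, 4, 4, 4, 4, 4, 4, 4, 4, 4, 4, 4, 4, 4, 4, 4, 4, 4, 4, 4, 4, 4, 4, 4, 4, 4, 4, 4, 4, 4, 4, 4, 4, 4, 4, 4, 4, 4, 4, 1] (50 cycles, including the fixed point 0).
sign(π) = (−1)^{n − #cycles} = (−1)^{197−50} = (−1)^147 = -1.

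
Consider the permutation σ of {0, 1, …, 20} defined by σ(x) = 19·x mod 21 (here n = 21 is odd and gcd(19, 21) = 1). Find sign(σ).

Trace 4: π^k(4) = [4, 13, 16, 10, 1, 19] for k=0..5.
π_19 has 6 disjoint cycles with lengths [6, 6, 6, 1, 1, 1] on {0,…,20}.
6 cycles on 21: each ℓ→(−1)^(ℓ−1), product (−1)^15 = -1.
The Jacobi symbol (19|21) = -1 (Zolotarev) agrees.

-1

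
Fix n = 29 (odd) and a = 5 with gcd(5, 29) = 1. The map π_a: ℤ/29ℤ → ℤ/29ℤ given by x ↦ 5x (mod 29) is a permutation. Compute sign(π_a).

+1

Trace 7: π^k(7) = [7, 6, 1, 5, 25, 9, 16] for k=0..6.
Cycle type of π: 14×2 + 1; total 3 cycles.
29 − 3 = 26 transpositions; sign(π) = (−1)^26 = +1.
Via Zolotarev, sign(π_{5}) = (5|29) = +1.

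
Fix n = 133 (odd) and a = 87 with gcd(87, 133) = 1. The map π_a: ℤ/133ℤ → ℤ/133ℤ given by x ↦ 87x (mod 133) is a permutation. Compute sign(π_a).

Trace 87: π^k(87) = [87, 121, 20, 11, 26, 1] for k=0..5.
26 cycles of lengths [6, 6, 6, 6, 6, 6, 6, 6, 6, 6, 6, 6, 6, 6, 6, 6, 6, 6, 6, 3, 3, 3, 3, 3, 3, 1].
Σ(ℓ_i−1) = 133−26 = 107; sign = (−1)^107 = -1.
The Jacobi symbol (87|133) = -1 (Zolotarev) agrees.

-1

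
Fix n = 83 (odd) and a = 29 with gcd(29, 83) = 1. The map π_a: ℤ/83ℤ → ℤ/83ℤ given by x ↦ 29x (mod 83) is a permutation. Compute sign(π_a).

+1

Start at x=31: 31 → 69 → 9 → 12 → 16 → 49 → 10 → … (one orbit).
Cycle type of π: 41×2 + 1; total 3 cycles.
n − c = 83 − 3 = 80; sign = (−1)^80 = +1.
Via Zolotarev, sign(π_{29}) = (29|83) = +1.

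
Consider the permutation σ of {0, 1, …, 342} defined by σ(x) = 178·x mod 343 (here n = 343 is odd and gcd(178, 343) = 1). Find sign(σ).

Start at x=325: 325 → 226 → 97 → 116 → 68 → 99 → 129 → … (one orbit).
16 cycles of lengths [42, 42, 42, 42, 42, 42, 42, 6, 6, 6, 6, 6, 6, 6, 6, 1].
16 cycles on 343: each ℓ→(−1)^(ℓ−1), product (−1)^327 = -1.

-1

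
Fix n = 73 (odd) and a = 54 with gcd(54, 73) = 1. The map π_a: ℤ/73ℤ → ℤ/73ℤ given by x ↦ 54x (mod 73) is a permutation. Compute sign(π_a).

Orbit of 6 under x↦54x: [6, 32, 49, 18, 23, 1, 54]… (length divides ord_73(54)).
π_54 has 3 disjoint cycles with lengths [36, 36, 1] on {0,…,72}.
With 3 cycles on 73 points, sign = (−1)^{73−3} = +1.

+1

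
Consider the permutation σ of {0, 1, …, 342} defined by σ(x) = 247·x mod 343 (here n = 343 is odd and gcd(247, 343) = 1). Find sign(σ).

+1

Start at x=1: 1 → 247 → 298 → 204 → 310 → 81 → 113 → … (one orbit).
Decompose π into cycles: lengths [147, 147, 21, 21, 3, 3, 1] (7 cycles, including the fixed point 0).
sign(π) = (−1)^{n − #cycles} = (−1)^{343−7} = (−1)^336 = +1.
(247|343)_J = +1 (Zolotarev's lemma cross-check).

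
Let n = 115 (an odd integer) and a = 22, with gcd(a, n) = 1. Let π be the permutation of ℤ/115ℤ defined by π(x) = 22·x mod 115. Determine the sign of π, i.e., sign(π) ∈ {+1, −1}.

Orbit of 24 under x↦22x: [24, 68, 1, 22]… (length divides ord_115(22)).
Decompose π into cycles: lengths [4, 4, 4, 4, 4, 4, 4, 4, 4, 4, 4, 4, 4, 4, 4, 4, 4, 4, 4, 4, 4, 4, 4, 2, 2, 2, 2, 2, 2, 2, 2, 2, 2, 2, 1] (35 cycles, including the fixed point 0).
Σ(ℓ_i−1) = 115−35 = 80; sign = (−1)^80 = +1.
The Jacobi symbol (22|115) = +1 (Zolotarev) agrees.

+1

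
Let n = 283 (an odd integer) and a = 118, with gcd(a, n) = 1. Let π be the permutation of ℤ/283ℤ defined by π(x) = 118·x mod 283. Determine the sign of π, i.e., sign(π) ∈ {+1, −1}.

-1

Orbit of 175 under x↦118x: [175, 274, 70, 53, 28, 191, 181]… (length divides ord_283(118)).
Cycle lengths of π_118 on ℤ/283ℤ: [282, 1]; 2 cycles in total.
2 cycles on 283: each ℓ→(−1)^(ℓ−1), product (−1)^281 = -1.
Zolotarev: (118|283) = -1, matching the cycle-count sign.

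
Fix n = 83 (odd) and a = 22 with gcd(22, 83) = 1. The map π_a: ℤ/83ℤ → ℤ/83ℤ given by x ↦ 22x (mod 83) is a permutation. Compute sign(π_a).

Start at x=3: 3 → 66 → 41 → 72 → 7 → 71 → 68 → … (one orbit).
Cycle type of π: 82 + 1; total 2 cycles.
n − c = 83 − 2 = 81; sign = (−1)^81 = -1.
Zolotarev: (22|83) = -1, matching the cycle-count sign.

-1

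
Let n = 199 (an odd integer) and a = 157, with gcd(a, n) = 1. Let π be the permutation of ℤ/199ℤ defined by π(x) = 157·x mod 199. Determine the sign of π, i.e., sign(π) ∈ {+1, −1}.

Orbit of 140 under x↦157x: [140, 90, 1, 157, 172, 139, 132]… (length divides ord_199(157)).
Cycle lengths of π_157 on ℤ/199ℤ: [33, 33, 33, 33, 33, 33, 1]; 7 cycles in total.
7 cycles on 199: each ℓ→(−1)^(ℓ−1), product (−1)^192 = +1.
Check: (157/199) = +1 by Zolotarev.

+1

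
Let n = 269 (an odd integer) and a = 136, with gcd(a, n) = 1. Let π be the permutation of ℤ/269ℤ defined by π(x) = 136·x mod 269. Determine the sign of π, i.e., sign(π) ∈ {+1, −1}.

+1

Trace 224: π^k(224) = [224, 67, 235, 218, 58, 87, 265] for k=0..6.
π_136 has 5 disjoint cycles with lengths [67, 67, 67, 67, 1] on {0,…,268}.
With 5 cycles on 269 points, sign = (−1)^{269−5} = +1.
(136|269)_J = +1 (Zolotarev's lemma cross-check).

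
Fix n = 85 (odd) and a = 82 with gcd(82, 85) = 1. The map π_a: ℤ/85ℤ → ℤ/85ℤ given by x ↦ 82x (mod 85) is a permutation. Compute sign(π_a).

+1

Orbit of 37 under x↦82x: [37, 59, 78, 21, 22, 19, 28]… (length divides ord_85(82)).
Cycle type of π: 16×5 + 4 + 1; total 7 cycles.
sign(π) = (−1)^{n − #cycles} = (−1)^{85−7} = (−1)^78 = +1.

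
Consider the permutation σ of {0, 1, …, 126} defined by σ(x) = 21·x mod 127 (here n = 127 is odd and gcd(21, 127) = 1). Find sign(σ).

+1

Start at x=11: 11 → 104 → 25 → 17 → 103 → 4 → 84 → … (one orbit).
π_21 has 3 disjoint cycles with lengths [63, 63, 1] on {0,…,126}.
n − c = 127 − 3 = 124; sign = (−1)^124 = +1.
(21|127)_J = +1 (Zolotarev's lemma cross-check).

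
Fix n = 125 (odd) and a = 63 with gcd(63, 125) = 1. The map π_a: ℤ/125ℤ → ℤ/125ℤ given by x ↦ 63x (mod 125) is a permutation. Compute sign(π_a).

Trace 4: π^k(4) = [4, 2, 1, 63, 94, 47, 86] for k=0..6.
The orbit structure of x ↦ 63x mod 125: 4 orbits of sizes [100, 20, 4, 1].
sign(π) = (−1)^{n − #cycles} = (−1)^{125−4} = (−1)^121 = -1.
Zolotarev: (63|125) = -1, matching the cycle-count sign.

-1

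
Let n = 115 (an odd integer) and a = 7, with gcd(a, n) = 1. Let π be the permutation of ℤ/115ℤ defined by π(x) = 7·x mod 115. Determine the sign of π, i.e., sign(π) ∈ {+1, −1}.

Orbit of 24 under x↦7x: [24, 53, 26, 67, 9, 63, 96]… (length divides ord_115(7)).
The orbit structure of x ↦ 7x mod 115: 5 orbits of sizes [44, 44, 22, 4, 1].
Σ(ℓ_i−1) = 115−5 = 110; sign = (−1)^110 = +1.
(7|115)_J = +1 (Zolotarev's lemma cross-check).

+1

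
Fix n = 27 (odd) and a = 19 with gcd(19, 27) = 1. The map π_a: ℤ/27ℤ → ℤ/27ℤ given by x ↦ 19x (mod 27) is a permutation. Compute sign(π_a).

Orbit of 19 under x↦19x: [19, 10, 1]… (length divides ord_27(19)).
The orbit structure of x ↦ 19x mod 27: 15 orbits of sizes [3, 3, 3, 3, 3, 3, 1, 1, 1, 1, 1, 1, 1, 1, 1].
n − c = 27 − 15 = 12; sign = (−1)^12 = +1.

+1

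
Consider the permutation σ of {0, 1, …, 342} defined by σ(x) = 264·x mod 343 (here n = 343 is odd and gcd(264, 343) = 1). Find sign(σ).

-1

Trace 295: π^k(295) = [295, 19, 214, 244, 275, 227, 246] for k=0..6.
The orbit structure of x ↦ 264x mod 343: 16 orbits of sizes [42, 42, 42, 42, 42, 42, 42, 6, 6, 6, 6, 6, 6, 6, 6, 1].
n − c = 343 − 16 = 327; sign = (−1)^327 = -1.
Check: (264/343) = -1 by Zolotarev.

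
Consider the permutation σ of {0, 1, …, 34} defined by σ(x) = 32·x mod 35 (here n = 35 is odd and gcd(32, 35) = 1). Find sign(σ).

-1

Orbit of 32 under x↦32x: [32, 9, 8, 11, 2, 29, 18]… (length divides ord_35(32)).
Cycle type of π: 12×2 + 4 + 3×2 + 1; total 6 cycles.
6 cycles on 35: each ℓ→(−1)^(ℓ−1), product (−1)^29 = -1.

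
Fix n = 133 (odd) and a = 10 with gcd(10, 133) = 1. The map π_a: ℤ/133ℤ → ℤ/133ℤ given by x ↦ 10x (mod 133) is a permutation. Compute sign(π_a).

Trace 64: π^k(64) = [64, 108, 16, 27, 4, 40, 1] for k=0..6.
The orbit structure of x ↦ 10x mod 133: 9 orbits of sizes [18, 18, 18, 18, 18, 18, 18, 6, 1].
Σ(ℓ_i−1) = 133−9 = 124; sign = (−1)^124 = +1.

+1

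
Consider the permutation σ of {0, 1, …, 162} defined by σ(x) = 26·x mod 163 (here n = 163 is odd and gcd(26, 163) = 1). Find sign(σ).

Trace 61: π^k(61) = [61, 119, 160, 85, 91, 84, 65] for k=0..6.
The orbit structure of x ↦ 26x mod 163: 3 orbits of sizes [81, 81, 1].
Σ(ℓ_i−1) = 163−3 = 160; sign = (−1)^160 = +1.

+1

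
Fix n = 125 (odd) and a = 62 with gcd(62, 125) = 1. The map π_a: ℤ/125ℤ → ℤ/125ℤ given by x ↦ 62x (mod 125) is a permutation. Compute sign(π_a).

-1

Trace 37: π^k(37) = [37, 44, 103, 11, 57, 34, 108] for k=0..6.
Decompose π into cycles: lengths [100, 20, 4, 1] (4 cycles, including the fixed point 0).
125 − 4 = 121 transpositions; sign(π) = (−1)^121 = -1.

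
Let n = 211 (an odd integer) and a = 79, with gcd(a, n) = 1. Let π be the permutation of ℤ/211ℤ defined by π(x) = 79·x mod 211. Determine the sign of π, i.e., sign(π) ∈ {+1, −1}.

Start at x=65: 65 → 71 → 123 → 11 → 25 → 76 → 96 → … (one orbit).
Cycle type of π: 35×6 + 1; total 7 cycles.
7 cycles on 211: each ℓ→(−1)^(ℓ−1), product (−1)^204 = +1.
The Jacobi symbol (79|211) = +1 (Zolotarev) agrees.

+1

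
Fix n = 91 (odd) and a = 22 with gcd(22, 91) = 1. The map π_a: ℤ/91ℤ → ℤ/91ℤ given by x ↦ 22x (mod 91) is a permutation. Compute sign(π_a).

Start at x=29: 29 → 1 → 22 → 29 (one orbit).
Decompose π into cycles: lengths [3, 3, 3, 3, 3, 3, 3, 3, 3, 3, 3, 3, 3, 3, 3, 3, 3, 3, 3, 3, 3, 3, 3, 3, 3, 3, 3, 3, 1, 1, 1, 1, 1, 1, 1] (35 cycles, including the fixed point 0).
sign(π) = (−1)^{n − #cycles} = (−1)^{91−35} = (−1)^56 = +1.
(22|91)_J = +1 (Zolotarev's lemma cross-check).

+1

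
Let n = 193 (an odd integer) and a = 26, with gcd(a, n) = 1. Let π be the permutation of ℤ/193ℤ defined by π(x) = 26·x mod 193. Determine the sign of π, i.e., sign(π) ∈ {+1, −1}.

-1

Start at x=29: 29 → 175 → 111 → 184 → 152 → 92 → 76 → … (one orbit).
Cycle type of π: 192 + 1; total 2 cycles.
2 cycles on 193: each ℓ→(−1)^(ℓ−1), product (−1)^191 = -1.
(26|193)_J = -1 (Zolotarev's lemma cross-check).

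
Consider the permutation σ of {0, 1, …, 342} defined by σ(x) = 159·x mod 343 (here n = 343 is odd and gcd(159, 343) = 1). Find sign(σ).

Trace 46: π^k(46) = [46, 111, 156, 108, 22, 68, 179] for k=0..6.
Decompose π into cycles: lengths [294, 42, 6, 1] (4 cycles, including the fixed point 0).
sign(π) = (−1)^{n − #cycles} = (−1)^{343−4} = (−1)^339 = -1.
The Jacobi symbol (159|343) = -1 (Zolotarev) agrees.

-1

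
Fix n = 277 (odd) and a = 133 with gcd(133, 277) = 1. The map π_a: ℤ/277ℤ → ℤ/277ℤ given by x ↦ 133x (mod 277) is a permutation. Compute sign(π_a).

Orbit of 243 under x↦133x: [243, 187, 218, 186, 85, 225, 9]… (length divides ord_277(133)).
π_133 has 3 disjoint cycles with lengths [138, 138, 1] on {0,…,276}.
3 cycles on 277: each ℓ→(−1)^(ℓ−1), product (−1)^274 = +1.

+1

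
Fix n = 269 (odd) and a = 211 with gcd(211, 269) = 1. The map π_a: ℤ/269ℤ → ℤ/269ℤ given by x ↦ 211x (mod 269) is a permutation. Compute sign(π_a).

+1

Orbit of 73 under x↦211x: [73, 70, 244, 105, 97, 23, 11]… (length divides ord_269(211)).
Cycle lengths of π_211 on ℤ/269ℤ: [134, 134, 1]; 3 cycles in total.
Σ(ℓ_i−1) = 269−3 = 266; sign = (−1)^266 = +1.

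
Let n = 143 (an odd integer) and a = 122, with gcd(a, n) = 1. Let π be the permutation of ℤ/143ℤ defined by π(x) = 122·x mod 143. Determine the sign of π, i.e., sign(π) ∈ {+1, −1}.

Trace 1: π^k(1) = [1, 122, 12, 34] for k=0..3.
The orbit structure of x ↦ 122x mod 143: 44 orbits of sizes [4, 4, 4, 4, 4, 4, 4, 4, 4, 4, 4, 4, 4, 4, 4, 4, 4, 4, 4, 4, 4, 4, 4, 4, 4, 4, 4, 4, 4, 4, 4, 4, 4, 1, 1, 1, 1, 1, 1, 1, 1, 1, 1, 1].
With 44 cycles on 143 points, sign = (−1)^{143−44} = -1.
Zolotarev: (122|143) = -1, matching the cycle-count sign.

-1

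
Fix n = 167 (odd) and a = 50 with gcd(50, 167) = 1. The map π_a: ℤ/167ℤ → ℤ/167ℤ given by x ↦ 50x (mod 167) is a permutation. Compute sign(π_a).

Trace 54: π^k(54) = [54, 28, 64, 27, 14, 32, 97] for k=0..6.
3 cycles of lengths [83, 83, 1].
sign(π) = (−1)^{n − #cycles} = (−1)^{167−3} = (−1)^164 = +1.
Check: (50/167) = +1 by Zolotarev.

+1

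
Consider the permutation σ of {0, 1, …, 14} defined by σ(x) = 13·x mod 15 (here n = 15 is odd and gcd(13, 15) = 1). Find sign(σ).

-1

Trace 13: π^k(13) = [13, 4, 7, 1] for k=0..3.
6 cycles of lengths [4, 4, 4, 1, 1, 1].
Σ(ℓ_i−1) = 15−6 = 9; sign = (−1)^9 = -1.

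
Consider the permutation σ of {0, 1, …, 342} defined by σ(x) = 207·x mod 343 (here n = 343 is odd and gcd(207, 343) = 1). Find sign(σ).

Orbit of 267 under x↦207x: [267, 46, 261, 176, 74, 226, 134]… (length divides ord_343(207)).
7 cycles of lengths [147, 147, 21, 21, 3, 3, 1].
343 − 7 = 336 transpositions; sign(π) = (−1)^336 = +1.
Check: (207/343) = +1 by Zolotarev.

+1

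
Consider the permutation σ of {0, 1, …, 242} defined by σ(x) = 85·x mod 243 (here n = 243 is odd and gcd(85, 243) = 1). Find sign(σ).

Start at x=169: 169 → 28 → 193 → 124 → 91 → 202 → 160 → … (one orbit).
Cycle lengths of π_85 on ℤ/243ℤ: [81, 81, 27, 27, 9, 9, 3, 3, 1, 1, 1]; 11 cycles in total.
243 − 11 = 232 transpositions; sign(π) = (−1)^232 = +1.
Zolotarev: (85|243) = +1, matching the cycle-count sign.

+1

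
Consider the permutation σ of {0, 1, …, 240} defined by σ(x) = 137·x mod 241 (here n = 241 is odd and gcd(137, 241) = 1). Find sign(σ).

-1

Orbit of 145 under x↦137x: [145, 103, 133, 146, 240, 104, 29]… (length divides ord_241(137)).
2 cycles of lengths [240, 1].
2 cycles on 241: each ℓ→(−1)^(ℓ−1), product (−1)^239 = -1.
(137|241)_J = -1 (Zolotarev's lemma cross-check).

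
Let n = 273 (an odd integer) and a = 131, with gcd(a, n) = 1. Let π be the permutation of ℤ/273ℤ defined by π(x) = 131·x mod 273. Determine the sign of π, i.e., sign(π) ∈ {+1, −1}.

+1

Trace 209: π^k(209) = [209, 79, 248, 1, 131, 235] for k=0..5.
π_131 has 65 disjoint cycles with lengths [6, 6, 6, 6, 6, 6, 6, 6, 6, 6, 6, 6, 6, 6, 6, 6, 6, 6, 6, 6, 6, 6, 6, 6, 6, 6, 6, 6, 6, 6, 6, 6, 6, 6, 6, 6, 6, 6, 6, 2, 2, 2, 2, 2, 2, 2, 2, 2, 2, 2, 2, 2, 1, 1, 1, 1, 1, 1, 1, 1, 1, 1, 1, 1, 1] on {0,…,272}.
65 cycles on 273: each ℓ→(−1)^(ℓ−1), product (−1)^208 = +1.
Via Zolotarev, sign(π_{131}) = (131|273) = +1.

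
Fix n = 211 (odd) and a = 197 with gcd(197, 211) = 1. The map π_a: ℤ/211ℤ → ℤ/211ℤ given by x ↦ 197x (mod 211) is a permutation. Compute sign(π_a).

Trace 1: π^k(1) = [1, 197, 196, 210, 14, 15] for k=0..5.
Decompose π into cycles: lengths [6, 6, 6, 6, 6, 6, 6, 6, 6, 6, 6, 6, 6, 6, 6, 6, 6, 6, 6, 6, 6, 6, 6, 6, 6, 6, 6, 6, 6, 6, 6, 6, 6, 6, 6, 1] (36 cycles, including the fixed point 0).
n − c = 211 − 36 = 175; sign = (−1)^175 = -1.

-1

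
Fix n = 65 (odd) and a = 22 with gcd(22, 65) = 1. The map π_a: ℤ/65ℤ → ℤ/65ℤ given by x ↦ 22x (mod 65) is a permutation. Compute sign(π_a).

Trace 14: π^k(14) = [14, 48, 16, 27, 9, 3, 1] for k=0..6.
π_22 has 10 disjoint cycles with lengths [12, 12, 12, 12, 4, 3, 3, 3, 3, 1] on {0,…,64}.
n − c = 65 − 10 = 55; sign = (−1)^55 = -1.
Zolotarev: (22|65) = -1, matching the cycle-count sign.

-1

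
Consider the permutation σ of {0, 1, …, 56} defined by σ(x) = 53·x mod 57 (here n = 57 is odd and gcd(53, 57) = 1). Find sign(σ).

Orbit of 55 under x↦53x: [55, 8, 25, 14, 1, 53, 16]… (length divides ord_57(53)).
5 cycles of lengths [18, 18, 18, 2, 1].
sign(π) = (−1)^{n − #cycles} = (−1)^{57−5} = (−1)^52 = +1.
(53|57)_J = +1 (Zolotarev's lemma cross-check).

+1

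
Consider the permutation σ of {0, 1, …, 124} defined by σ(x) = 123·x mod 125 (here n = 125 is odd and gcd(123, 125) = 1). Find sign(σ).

-1

Start at x=8: 8 → 109 → 32 → 61 → 3 → 119 → 12 → … (one orbit).
Cycle type of π: 100 + 20 + 4 + 1; total 4 cycles.
n − c = 125 − 4 = 121; sign = (−1)^121 = -1.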